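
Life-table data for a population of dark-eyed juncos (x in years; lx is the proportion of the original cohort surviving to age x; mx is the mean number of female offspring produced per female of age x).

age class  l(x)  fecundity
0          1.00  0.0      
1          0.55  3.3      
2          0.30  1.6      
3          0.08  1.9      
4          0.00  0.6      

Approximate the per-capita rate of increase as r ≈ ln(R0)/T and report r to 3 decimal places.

0.678

R0 = Σ lx·mx = 0 + 1.815 + 0.48 + 0.152 + 0 = 2.447
Σ x·lx·mx = 3.231; T = 3.231/2.447 = 1.32039…
r ≈ ln(R0)/T = ln(2.447)/1.32039… = 0.67772… → 0.678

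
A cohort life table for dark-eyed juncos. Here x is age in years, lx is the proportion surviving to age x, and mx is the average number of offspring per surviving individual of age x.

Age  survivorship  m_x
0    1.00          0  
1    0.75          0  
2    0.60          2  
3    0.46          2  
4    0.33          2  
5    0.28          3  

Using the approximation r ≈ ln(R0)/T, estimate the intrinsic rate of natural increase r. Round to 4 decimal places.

0.3881

R0 = Σ lx·mx = 0 + 0 + 1.2 + 0.92 + 0.66 + 0.84 = 3.62
Σ x·lx·mx = 12; T = 12/3.62 = 3.31492…
r ≈ ln(R0)/T = ln(3.62)/3.31492… = 0.388086… → 0.3881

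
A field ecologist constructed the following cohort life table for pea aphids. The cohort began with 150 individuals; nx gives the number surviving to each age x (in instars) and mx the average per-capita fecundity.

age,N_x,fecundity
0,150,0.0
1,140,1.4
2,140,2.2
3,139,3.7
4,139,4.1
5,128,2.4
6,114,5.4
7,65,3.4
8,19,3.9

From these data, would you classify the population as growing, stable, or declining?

growing

lx = nx/n0 = nx/150: 1, 0.93333…, 0.93333…, 0.92667…, 0.92667…, 0.85333…, 0.76, 0.43333…, 0.12667…
R0 = Σ lx·mx = 0 + 1.306667… + 2.053333… + 3.428667… + 3.799333… + 2.048… + 4.104 + 1.473333… + 0.494… = 18.707333…
R0 > 1, so the population is growing.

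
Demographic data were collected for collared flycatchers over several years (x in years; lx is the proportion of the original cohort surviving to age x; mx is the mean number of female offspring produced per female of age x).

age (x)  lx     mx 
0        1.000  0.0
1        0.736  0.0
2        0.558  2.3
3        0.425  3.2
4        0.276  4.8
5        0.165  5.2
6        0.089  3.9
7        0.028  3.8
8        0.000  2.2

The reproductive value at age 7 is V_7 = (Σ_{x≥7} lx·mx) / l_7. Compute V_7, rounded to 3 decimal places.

lx·mx for x ≥ 7: 0.1064, 0 → sum = 0.1064
V_7 = 0.1064 / l_7 = 0.1064 / 0.028 = 3.8 → 3.800

3.800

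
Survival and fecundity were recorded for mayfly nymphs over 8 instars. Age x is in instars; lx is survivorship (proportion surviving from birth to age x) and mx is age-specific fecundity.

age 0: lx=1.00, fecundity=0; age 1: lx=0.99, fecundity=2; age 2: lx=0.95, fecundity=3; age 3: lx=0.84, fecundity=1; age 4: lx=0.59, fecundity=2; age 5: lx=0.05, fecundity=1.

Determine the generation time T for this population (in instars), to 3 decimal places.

lx·mx: 0, 1.98, 2.85, 0.84, 1.18, 0.05 → R0 = 6.9
x·lx·mx: 0, 1.98, 5.7, 2.52, 4.72, 0.25 → Σ = 15.17
T = 15.17 / 6.9 = 2.198551… → 2.199

2.199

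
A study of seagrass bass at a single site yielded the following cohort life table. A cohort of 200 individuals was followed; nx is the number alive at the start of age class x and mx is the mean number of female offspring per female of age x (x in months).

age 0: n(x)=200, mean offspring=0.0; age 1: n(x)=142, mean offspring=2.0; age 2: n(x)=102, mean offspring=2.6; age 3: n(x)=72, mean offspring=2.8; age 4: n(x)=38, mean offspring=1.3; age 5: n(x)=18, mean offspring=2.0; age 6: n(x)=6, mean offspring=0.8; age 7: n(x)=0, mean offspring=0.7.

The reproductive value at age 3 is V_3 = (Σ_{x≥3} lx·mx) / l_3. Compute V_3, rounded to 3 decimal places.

4.053

lx = nx/n0 = nx/200: 1, 0.71, 0.51, 0.36, 0.19, 0.09, 0.03, 0
lx·mx for x ≥ 3: 1.008, 0.247, 0.18, 0.024, 0 → sum = 1.459
V_3 = 1.459 / l_3 = 1.459 / 0.36 = 4.052778… → 4.053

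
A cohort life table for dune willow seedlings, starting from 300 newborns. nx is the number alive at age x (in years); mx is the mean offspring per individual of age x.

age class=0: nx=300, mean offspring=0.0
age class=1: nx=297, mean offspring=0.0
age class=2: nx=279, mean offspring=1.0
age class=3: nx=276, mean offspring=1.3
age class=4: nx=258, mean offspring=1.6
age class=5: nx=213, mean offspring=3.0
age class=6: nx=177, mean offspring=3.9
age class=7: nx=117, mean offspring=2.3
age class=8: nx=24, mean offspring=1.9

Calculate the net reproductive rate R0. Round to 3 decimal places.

8.982

lx = nx/n0 = nx/300: 1, 0.99, 0.93, 0.92, 0.86, 0.71, 0.59, 0.39, 0.08
lx·mx by age: 0, 0, 0.93, 1.196, 1.376, 2.13, 2.301, 0.897, 0.152
R0 = Σ lx·mx = 8.982 → 8.982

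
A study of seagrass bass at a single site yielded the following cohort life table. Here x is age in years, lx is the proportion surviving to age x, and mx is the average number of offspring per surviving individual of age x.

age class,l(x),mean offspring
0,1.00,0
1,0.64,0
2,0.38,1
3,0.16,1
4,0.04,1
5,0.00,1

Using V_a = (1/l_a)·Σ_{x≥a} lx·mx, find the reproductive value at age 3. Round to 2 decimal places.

lx·mx for x ≥ 3: 0.16, 0.04, 0 → sum = 0.2
V_3 = 0.2 / l_3 = 0.2 / 0.16 = 1.25 → 1.25

1.25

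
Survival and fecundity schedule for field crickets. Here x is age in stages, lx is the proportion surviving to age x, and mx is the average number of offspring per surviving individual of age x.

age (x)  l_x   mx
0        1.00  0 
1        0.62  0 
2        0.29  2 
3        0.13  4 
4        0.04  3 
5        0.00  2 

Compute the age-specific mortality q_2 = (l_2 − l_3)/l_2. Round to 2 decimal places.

q_2 = (l_2 − l_3) / l_2 = (0.29 − 0.13) / 0.29
     = 0.16 / 0.29 = 0.551724… → 0.55

0.55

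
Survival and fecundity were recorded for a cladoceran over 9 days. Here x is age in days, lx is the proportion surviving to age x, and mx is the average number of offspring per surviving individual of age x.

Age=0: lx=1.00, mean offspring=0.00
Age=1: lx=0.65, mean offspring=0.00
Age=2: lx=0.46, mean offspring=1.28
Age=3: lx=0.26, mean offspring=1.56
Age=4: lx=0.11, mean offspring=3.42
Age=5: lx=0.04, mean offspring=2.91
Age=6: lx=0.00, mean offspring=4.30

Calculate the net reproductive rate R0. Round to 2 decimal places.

lx·mx by age: 0, 0, 0.5888, 0.4056, 0.3762, 0.1164, 0
R0 = Σ lx·mx = 1.487 → 1.49

1.49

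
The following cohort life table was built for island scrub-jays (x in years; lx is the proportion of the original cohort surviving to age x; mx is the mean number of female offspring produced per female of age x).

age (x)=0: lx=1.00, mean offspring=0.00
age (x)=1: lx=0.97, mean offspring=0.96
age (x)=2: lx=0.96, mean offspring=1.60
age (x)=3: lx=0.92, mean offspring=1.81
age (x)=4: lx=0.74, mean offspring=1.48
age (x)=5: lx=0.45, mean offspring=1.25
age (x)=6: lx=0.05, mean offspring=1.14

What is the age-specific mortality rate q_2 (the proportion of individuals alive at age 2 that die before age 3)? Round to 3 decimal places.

0.042

q_2 = (l_2 − l_3) / l_2 = (0.96 − 0.92) / 0.96
     = 0.04 / 0.96 = 0.041667… → 0.042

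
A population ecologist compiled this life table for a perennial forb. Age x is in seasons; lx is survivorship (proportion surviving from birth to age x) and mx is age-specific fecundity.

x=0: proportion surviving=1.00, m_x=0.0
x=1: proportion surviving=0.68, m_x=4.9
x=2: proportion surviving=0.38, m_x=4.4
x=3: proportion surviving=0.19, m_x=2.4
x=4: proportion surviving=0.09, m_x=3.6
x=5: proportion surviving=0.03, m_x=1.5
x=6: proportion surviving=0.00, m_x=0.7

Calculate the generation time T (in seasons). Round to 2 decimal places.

lx·mx: 0, 3.332, 1.672, 0.456, 0.324, 0.045, 0 → R0 = 5.829
x·lx·mx: 0, 3.332, 3.344, 1.368, 1.296, 0.225, 0 → Σ = 9.565
T = 9.565 / 5.829 = 1.640933… → 1.64

1.64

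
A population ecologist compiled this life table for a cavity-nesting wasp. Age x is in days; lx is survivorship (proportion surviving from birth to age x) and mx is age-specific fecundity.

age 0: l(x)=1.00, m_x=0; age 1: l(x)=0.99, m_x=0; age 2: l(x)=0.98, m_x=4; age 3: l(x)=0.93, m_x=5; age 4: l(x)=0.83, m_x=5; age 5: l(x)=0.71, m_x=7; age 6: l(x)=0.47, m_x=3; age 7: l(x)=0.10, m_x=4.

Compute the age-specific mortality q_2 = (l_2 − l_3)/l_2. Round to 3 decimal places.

0.051

q_2 = (l_2 − l_3) / l_2 = (0.98 − 0.93) / 0.98
     = 0.05 / 0.98 = 0.05102… → 0.051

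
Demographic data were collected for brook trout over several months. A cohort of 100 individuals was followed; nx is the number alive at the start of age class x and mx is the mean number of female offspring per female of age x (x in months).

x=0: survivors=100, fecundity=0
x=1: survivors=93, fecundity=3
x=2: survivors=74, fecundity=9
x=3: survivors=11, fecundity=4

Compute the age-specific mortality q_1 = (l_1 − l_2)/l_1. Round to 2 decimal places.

0.20

lx = nx/n0 = nx/100: 1, 0.93, 0.74, 0.11
q_1 = (l_1 − l_2) / l_1 = (0.93 − 0.74) / 0.93
     = 0.19 / 0.93 = 0.204301… → 0.20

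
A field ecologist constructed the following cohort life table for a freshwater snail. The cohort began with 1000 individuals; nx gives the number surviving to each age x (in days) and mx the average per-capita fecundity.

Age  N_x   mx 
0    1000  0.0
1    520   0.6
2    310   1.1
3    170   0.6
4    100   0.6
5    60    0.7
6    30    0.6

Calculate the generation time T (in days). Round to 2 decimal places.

2.12

lx = nx/n0 = nx/1000: 1, 0.52, 0.31, 0.17, 0.1, 0.06, 0.03
lx·mx: 0, 0.312, 0.341, 0.102, 0.06, 0.042, 0.018 → R0 = 0.875
x·lx·mx: 0, 0.312, 0.682, 0.306, 0.24, 0.21, 0.108 → Σ = 1.858
T = 1.858 / 0.875 = 2.123429… → 2.12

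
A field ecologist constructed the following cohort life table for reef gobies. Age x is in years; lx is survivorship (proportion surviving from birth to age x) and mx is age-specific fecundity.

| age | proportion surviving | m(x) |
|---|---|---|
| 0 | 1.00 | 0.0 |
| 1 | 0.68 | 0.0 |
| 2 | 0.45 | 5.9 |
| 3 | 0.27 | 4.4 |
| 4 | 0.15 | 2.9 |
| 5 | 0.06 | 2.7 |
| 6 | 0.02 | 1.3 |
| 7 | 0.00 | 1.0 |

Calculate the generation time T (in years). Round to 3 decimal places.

2.593

lx·mx: 0, 0, 2.655, 1.188, 0.435, 0.162, 0.026, 0 → R0 = 4.466
x·lx·mx: 0, 0, 5.31, 3.564, 1.74, 0.81, 0.156, 0 → Σ = 11.58
T = 11.58 / 4.466 = 2.592924… → 2.593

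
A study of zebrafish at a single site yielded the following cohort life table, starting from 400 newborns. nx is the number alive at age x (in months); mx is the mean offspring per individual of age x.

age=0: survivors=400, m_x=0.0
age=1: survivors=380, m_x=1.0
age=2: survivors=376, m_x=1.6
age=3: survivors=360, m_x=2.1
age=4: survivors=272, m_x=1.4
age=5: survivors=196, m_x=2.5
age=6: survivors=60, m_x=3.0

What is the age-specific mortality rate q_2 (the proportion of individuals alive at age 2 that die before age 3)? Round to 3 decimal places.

lx = nx/n0 = nx/400: 1, 0.95, 0.94, 0.9, 0.68, 0.49, 0.15
q_2 = (l_2 − l_3) / l_2 = (0.94 − 0.9) / 0.94
     = 0.04 / 0.94 = 0.042553… → 0.043

0.043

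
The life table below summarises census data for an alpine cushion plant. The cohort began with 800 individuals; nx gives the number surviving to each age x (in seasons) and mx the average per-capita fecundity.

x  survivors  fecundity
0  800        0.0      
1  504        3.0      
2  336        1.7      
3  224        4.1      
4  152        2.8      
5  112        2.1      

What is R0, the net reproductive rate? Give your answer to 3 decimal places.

lx = nx/n0 = nx/800: 1, 0.63, 0.42, 0.28, 0.19, 0.14
lx·mx by age: 0, 1.89, 0.714, 1.148, 0.532, 0.294
R0 = Σ lx·mx = 4.578 → 4.578

4.578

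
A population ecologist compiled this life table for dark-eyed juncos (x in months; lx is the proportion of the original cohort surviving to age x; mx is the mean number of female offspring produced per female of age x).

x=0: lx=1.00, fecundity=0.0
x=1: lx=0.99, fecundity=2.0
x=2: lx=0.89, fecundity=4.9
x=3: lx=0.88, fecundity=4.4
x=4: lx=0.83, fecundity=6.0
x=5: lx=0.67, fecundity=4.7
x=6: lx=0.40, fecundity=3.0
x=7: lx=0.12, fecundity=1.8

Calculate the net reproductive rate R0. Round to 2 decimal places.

lx·mx by age: 0, 1.98, 4.361, 3.872, 4.98, 3.149, 1.2, 0.216
R0 = Σ lx·mx = 19.758 → 19.76

19.76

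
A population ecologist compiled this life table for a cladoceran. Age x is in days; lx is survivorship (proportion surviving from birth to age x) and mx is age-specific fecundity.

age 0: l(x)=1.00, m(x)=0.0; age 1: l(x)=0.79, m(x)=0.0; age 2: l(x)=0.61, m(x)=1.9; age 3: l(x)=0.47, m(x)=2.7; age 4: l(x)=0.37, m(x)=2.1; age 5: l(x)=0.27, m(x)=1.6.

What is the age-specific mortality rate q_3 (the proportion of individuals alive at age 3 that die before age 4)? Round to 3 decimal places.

0.213

q_3 = (l_3 − l_4) / l_3 = (0.47 − 0.37) / 0.47
     = 0.1 / 0.47 = 0.212766… → 0.213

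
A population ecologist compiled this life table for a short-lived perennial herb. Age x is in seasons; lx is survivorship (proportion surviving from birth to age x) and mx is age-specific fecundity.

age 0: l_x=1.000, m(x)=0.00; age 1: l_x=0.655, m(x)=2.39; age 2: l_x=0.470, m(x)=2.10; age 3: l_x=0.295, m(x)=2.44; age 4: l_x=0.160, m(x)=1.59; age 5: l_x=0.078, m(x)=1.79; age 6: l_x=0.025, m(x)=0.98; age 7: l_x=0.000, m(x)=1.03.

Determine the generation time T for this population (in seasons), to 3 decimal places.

2.049

lx·mx: 0, 1.56545, 0.987, 0.7198, 0.2544, 0.13962, 0.0245, 0 → R0 = 3.69077
x·lx·mx: 0, 1.56545, 1.974, 2.1594, 1.0176, 0.6981, 0.147, 0 → Σ = 7.56155
T = 7.56155 / 3.69077 = 2.048773… → 2.049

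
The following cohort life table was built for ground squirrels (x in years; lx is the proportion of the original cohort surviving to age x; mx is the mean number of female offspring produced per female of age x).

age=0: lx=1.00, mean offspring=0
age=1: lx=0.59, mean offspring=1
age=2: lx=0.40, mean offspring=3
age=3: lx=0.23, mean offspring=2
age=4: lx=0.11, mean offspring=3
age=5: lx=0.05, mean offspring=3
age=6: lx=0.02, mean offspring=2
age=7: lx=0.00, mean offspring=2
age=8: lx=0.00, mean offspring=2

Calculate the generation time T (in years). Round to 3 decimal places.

2.412

lx·mx: 0, 0.59, 1.2, 0.46, 0.33, 0.15, 0.04, 0, 0 → R0 = 2.77
x·lx·mx: 0, 0.59, 2.4, 1.38, 1.32, 0.75, 0.24, 0, 0 → Σ = 6.68
T = 6.68 / 2.77 = 2.411552… → 2.412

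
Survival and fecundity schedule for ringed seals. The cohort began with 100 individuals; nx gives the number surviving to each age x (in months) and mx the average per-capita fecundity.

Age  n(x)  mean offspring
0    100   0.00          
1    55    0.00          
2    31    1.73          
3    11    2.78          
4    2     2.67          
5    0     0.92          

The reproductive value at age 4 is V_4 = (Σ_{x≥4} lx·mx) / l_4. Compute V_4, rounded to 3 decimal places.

2.670

lx = nx/n0 = nx/100: 1, 0.55, 0.31, 0.11, 0.02, 0
lx·mx for x ≥ 4: 0.0534, 0 → sum = 0.0534
V_4 = 0.0534 / l_4 = 0.0534 / 0.02 = 2.67 → 2.670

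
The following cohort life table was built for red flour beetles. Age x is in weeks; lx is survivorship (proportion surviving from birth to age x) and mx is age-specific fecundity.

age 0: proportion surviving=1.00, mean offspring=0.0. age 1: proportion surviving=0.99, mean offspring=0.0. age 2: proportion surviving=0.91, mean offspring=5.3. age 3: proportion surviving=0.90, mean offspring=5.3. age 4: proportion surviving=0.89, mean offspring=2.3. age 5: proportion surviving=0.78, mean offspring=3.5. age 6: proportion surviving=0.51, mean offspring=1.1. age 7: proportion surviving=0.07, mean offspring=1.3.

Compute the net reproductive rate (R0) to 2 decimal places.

15.02

lx·mx by age: 0, 0, 4.823, 4.77, 2.047, 2.73, 0.561, 0.091
R0 = Σ lx·mx = 15.022 → 15.02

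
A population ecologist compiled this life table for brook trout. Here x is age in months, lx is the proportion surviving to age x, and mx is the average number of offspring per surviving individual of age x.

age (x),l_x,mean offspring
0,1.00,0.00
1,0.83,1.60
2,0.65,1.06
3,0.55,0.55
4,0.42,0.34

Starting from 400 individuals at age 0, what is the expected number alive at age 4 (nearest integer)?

168

Expected survivors = N0 · l_4 = 400 × 0.42 = 168 → 168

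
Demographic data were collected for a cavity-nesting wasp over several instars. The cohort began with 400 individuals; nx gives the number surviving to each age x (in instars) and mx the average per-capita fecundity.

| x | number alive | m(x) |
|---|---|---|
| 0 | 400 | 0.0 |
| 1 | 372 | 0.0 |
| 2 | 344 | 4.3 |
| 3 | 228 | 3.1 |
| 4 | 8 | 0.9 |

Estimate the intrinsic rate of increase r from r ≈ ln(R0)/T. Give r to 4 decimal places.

0.7307

lx = nx/n0 = nx/400: 1, 0.93, 0.86, 0.57, 0.02
R0 = Σ lx·mx = 0 + 0 + 3.698 + 1.767 + 0.018 = 5.483
Σ x·lx·mx = 12.769; T = 12.769/5.483 = 2.32883…
r ≈ ln(R0)/T = ln(5.483)/2.32883… = 0.730688… → 0.7307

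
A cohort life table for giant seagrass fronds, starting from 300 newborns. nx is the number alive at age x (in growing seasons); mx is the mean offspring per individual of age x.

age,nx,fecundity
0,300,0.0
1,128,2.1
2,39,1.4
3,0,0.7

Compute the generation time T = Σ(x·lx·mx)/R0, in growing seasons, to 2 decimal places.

lx = nx/n0 = nx/300: 1, 0.42667…, 0.13, 0
lx·mx: 0, 0.896…, 0.182, 0 → R0 = 1.078…
x·lx·mx: 0, 0.896…, 0.364, 0 → Σ = 1.26…
T = 1.26… / 1.078… = 1.168831… → 1.17

1.17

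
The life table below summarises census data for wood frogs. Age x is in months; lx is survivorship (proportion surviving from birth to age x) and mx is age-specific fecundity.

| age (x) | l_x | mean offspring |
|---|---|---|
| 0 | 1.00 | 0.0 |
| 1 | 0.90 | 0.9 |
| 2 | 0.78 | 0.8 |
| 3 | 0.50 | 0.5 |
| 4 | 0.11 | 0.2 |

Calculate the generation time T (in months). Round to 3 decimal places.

lx·mx: 0, 0.81, 0.624, 0.25, 0.022 → R0 = 1.706
x·lx·mx: 0, 0.81, 1.248, 0.75, 0.088 → Σ = 2.896
T = 2.896 / 1.706 = 1.697538… → 1.698

1.698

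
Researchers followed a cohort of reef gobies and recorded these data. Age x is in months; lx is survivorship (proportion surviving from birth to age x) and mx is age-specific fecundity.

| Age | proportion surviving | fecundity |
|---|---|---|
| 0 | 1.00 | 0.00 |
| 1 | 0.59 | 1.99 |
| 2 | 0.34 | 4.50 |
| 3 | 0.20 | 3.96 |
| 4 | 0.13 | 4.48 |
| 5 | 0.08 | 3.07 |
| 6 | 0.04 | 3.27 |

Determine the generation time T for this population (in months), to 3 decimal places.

lx·mx: 0, 1.1741, 1.53, 0.792, 0.5824, 0.2456, 0.1308 → R0 = 4.4549
x·lx·mx: 0, 1.1741, 3.06, 2.376, 2.3296, 1.228, 0.7848 → Σ = 10.9525
T = 10.9525 / 4.4549 = 2.458529… → 2.459

2.459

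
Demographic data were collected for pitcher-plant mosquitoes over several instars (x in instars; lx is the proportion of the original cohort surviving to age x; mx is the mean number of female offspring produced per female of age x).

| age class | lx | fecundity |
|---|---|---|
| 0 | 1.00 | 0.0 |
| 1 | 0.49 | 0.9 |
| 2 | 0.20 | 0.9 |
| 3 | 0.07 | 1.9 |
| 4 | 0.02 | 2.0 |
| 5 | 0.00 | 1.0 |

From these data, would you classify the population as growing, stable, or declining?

R0 = Σ lx·mx = 0 + 0.441 + 0.18 + 0.133 + 0.04 + 0 = 0.794
R0 < 1, so the population is declining.

declining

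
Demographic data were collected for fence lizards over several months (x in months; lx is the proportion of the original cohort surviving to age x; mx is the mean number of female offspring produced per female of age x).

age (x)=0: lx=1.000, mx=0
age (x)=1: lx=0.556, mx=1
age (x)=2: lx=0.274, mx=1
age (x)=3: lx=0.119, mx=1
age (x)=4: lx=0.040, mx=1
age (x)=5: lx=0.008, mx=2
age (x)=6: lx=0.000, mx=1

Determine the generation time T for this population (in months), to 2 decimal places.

lx·mx: 0, 0.556, 0.274, 0.119, 0.04, 0.016, 0 → R0 = 1.005
x·lx·mx: 0, 0.556, 0.548, 0.357, 0.16, 0.08, 0 → Σ = 1.701
T = 1.701 / 1.005 = 1.692537… → 1.69

1.69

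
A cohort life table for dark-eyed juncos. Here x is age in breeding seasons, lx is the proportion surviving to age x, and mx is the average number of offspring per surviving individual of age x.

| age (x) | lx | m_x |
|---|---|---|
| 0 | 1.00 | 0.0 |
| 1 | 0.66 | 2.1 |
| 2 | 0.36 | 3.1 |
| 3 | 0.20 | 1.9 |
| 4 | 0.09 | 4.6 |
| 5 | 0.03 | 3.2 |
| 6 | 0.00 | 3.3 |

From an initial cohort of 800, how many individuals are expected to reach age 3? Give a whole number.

160

Expected survivors = N0 · l_3 = 800 × 0.20 = 160 → 160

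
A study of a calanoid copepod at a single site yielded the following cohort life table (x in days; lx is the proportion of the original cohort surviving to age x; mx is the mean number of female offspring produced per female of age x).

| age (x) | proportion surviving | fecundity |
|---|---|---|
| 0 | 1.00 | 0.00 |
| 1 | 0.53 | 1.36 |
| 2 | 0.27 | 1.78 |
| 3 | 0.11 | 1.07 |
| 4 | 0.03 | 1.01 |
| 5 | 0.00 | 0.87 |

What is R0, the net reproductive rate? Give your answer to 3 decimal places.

1.349

lx·mx by age: 0, 0.7208, 0.4806, 0.1177, 0.0303, 0
R0 = Σ lx·mx = 1.3494 → 1.349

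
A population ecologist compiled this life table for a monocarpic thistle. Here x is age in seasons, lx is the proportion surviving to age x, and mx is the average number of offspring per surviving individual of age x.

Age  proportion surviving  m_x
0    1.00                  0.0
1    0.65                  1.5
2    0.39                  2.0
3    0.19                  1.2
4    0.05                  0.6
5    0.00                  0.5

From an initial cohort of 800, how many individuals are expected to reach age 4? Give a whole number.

Expected survivors = N0 · l_4 = 800 × 0.05 = 40 → 40

40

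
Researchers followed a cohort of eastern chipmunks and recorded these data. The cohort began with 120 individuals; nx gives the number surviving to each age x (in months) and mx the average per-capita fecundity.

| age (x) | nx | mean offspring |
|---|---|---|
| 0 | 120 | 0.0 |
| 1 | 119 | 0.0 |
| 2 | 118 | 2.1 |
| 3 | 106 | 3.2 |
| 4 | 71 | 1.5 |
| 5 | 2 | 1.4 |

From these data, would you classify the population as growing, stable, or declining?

lx = nx/n0 = nx/120: 1, 0.99167…, 0.98333…, 0.88333…, 0.59167…, 0.01667…
R0 = Σ lx·mx = 0 + 0 + 2.065… + 2.826667… + 0.8875… + 0.023333… = 5.8025…
R0 > 1, so the population is growing.

growing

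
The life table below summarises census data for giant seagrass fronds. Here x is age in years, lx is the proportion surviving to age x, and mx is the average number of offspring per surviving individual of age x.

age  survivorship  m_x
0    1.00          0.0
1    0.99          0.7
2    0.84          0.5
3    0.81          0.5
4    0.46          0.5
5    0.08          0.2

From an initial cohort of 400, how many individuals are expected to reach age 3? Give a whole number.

Expected survivors = N0 · l_3 = 400 × 0.81 = 324 → 324

324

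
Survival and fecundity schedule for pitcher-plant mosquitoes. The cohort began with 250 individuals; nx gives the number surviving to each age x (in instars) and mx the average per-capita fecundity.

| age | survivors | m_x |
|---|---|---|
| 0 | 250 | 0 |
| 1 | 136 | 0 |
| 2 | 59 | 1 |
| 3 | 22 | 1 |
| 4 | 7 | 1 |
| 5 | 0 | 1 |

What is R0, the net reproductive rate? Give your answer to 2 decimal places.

lx = nx/n0 = nx/250: 1, 0.544, 0.236, 0.088, 0.028, 0
lx·mx by age: 0, 0, 0.236, 0.088, 0.028, 0
R0 = Σ lx·mx = 0.352 → 0.35

0.35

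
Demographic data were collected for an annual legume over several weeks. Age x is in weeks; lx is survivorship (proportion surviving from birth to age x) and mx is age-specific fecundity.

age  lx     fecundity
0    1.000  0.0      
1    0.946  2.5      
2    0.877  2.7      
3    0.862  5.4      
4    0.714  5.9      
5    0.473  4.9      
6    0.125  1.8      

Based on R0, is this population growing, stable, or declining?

growing

R0 = Σ lx·mx = 0 + 2.365 + 2.3679 + 4.6548 + 4.2126 + 2.3177 + 0.225 = 16.143
R0 > 1, so the population is growing.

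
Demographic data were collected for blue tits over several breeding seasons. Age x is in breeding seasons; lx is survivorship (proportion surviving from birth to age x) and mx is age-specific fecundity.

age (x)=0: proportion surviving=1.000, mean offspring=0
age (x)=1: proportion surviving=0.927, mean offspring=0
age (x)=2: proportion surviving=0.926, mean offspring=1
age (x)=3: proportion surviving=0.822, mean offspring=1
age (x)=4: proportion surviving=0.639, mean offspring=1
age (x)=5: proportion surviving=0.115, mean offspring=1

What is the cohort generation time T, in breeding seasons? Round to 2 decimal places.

lx·mx: 0, 0, 0.926, 0.822, 0.639, 0.115 → R0 = 2.502
x·lx·mx: 0, 0, 1.852, 2.466, 2.556, 0.575 → Σ = 7.449
T = 7.449 / 2.502 = 2.977218… → 2.98

2.98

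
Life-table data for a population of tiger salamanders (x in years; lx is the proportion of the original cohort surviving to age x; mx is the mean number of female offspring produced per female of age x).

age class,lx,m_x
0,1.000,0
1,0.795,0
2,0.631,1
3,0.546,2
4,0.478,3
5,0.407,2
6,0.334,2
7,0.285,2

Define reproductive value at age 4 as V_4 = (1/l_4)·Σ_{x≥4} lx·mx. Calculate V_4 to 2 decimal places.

lx·mx for x ≥ 4: 1.434, 0.814, 0.668, 0.57 → sum = 3.486
V_4 = 3.486 / l_4 = 3.486 / 0.478 = 7.292887… → 7.29

7.29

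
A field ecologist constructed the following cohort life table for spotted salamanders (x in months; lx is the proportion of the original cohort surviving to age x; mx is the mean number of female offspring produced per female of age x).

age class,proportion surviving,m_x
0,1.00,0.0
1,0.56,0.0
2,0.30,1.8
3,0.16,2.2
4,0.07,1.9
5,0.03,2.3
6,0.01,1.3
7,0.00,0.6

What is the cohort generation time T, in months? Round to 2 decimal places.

2.79

lx·mx: 0, 0, 0.54, 0.352, 0.133, 0.069, 0.013, 0 → R0 = 1.107
x·lx·mx: 0, 0, 1.08, 1.056, 0.532, 0.345, 0.078, 0 → Σ = 3.091
T = 3.091 / 1.107 = 2.792231… → 2.79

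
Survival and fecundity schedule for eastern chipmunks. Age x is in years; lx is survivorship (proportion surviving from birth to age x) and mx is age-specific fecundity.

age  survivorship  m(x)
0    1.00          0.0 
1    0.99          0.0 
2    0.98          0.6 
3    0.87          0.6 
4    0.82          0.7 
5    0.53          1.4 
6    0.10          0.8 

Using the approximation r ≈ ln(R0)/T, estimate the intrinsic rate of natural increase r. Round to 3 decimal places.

R0 = Σ lx·mx = 0 + 0 + 0.588 + 0.522 + 0.574 + 0.742 + 0.08 = 2.506
Σ x·lx·mx = 9.228; T = 9.228/2.506 = 3.68236…
r ≈ ln(R0)/T = ln(2.506)/3.68236… = 0.24948… → 0.249

0.249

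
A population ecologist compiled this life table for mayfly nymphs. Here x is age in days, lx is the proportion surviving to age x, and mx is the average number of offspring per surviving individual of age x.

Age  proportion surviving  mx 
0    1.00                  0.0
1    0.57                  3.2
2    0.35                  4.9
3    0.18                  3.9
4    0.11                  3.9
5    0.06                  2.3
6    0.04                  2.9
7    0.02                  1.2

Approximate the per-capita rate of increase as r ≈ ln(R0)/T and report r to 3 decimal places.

0.744

R0 = Σ lx·mx = 0 + 1.824 + 1.715 + 0.702 + 0.429 + 0.138 + 0.116 + 0.024 = 4.948
Σ x·lx·mx = 10.63; T = 10.63/4.948 = 2.14834…
r ≈ ln(R0)/T = ln(4.948)/2.14834… = 0.74429… → 0.744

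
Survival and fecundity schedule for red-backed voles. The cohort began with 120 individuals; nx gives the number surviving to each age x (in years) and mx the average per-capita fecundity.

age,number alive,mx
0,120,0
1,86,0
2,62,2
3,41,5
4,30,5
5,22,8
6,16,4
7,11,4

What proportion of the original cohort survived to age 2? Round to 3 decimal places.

l_2 = n_2/n_0 = 62/120 = 0.516667… → 0.517

0.517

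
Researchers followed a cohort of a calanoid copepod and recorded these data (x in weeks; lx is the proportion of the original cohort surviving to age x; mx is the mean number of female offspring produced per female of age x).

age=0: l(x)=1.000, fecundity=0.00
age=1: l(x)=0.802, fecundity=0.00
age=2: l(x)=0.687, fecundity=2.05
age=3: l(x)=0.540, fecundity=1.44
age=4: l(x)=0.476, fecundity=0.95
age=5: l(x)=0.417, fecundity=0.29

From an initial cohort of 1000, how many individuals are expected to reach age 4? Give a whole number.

Expected survivors = N0 · l_4 = 1000 × 0.476 = 476 → 476

476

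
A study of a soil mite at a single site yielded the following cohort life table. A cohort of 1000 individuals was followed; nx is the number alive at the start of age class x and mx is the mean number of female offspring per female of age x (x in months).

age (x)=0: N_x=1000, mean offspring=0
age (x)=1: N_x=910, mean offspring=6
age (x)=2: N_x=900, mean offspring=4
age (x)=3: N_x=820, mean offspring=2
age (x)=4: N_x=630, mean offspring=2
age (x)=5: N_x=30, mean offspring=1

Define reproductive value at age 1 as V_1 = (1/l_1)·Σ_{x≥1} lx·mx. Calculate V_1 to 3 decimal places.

lx = nx/n0 = nx/1000: 1, 0.91, 0.9, 0.82, 0.63, 0.03
lx·mx for x ≥ 1: 5.46, 3.6, 1.64, 1.26, 0.03 → sum = 11.99
V_1 = 11.99 / l_1 = 11.99 / 0.91 = 13.175824… → 13.176

13.176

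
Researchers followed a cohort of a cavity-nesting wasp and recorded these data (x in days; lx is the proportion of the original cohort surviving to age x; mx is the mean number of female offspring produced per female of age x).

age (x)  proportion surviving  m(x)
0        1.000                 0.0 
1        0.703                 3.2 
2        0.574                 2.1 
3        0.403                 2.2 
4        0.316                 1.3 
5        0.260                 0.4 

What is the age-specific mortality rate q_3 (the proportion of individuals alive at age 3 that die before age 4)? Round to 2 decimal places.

0.22

q_3 = (l_3 − l_4) / l_3 = (0.403 − 0.316) / 0.403
     = 0.087 / 0.403 = 0.215881… → 0.22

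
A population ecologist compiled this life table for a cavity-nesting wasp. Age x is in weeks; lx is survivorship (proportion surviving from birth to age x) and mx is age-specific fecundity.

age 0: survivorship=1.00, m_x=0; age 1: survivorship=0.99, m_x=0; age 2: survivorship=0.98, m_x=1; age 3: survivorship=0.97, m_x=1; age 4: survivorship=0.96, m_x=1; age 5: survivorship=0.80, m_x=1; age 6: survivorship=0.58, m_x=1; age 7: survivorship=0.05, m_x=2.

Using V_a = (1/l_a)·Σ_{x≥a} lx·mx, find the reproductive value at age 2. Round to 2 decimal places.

lx·mx for x ≥ 2: 0.98, 0.97, 0.96, 0.8, 0.58, 0.1 → sum = 4.39
V_2 = 4.39 / l_2 = 4.39 / 0.98 = 4.479592… → 4.48

4.48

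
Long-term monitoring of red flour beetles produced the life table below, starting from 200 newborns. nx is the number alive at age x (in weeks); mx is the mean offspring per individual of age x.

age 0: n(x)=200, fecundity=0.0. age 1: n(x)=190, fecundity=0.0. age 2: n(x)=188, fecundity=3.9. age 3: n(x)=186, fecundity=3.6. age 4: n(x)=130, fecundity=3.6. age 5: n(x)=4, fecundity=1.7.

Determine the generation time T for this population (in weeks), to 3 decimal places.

2.866

lx = nx/n0 = nx/200: 1, 0.95, 0.94, 0.93, 0.65, 0.02
lx·mx: 0, 0, 3.666, 3.348, 2.34, 0.034 → R0 = 9.388
x·lx·mx: 0, 0, 7.332, 10.044, 9.36, 0.17 → Σ = 26.906
T = 26.906 / 9.388 = 2.865999… → 2.866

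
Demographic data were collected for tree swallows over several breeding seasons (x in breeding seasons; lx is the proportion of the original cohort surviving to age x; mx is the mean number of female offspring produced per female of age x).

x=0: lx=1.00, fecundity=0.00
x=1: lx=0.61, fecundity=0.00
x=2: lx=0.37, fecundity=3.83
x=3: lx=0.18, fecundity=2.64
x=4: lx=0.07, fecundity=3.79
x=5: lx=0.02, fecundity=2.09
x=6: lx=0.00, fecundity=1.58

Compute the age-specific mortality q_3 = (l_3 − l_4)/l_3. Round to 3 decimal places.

q_3 = (l_3 − l_4) / l_3 = (0.18 − 0.07) / 0.18
     = 0.11 / 0.18 = 0.611111… → 0.611

0.611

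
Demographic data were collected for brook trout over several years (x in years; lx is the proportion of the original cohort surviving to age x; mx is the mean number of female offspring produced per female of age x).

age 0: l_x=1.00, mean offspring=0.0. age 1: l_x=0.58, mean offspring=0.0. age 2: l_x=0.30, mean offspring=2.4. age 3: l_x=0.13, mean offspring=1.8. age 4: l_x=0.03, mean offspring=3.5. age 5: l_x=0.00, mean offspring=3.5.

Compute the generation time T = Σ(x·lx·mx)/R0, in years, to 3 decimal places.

lx·mx: 0, 0, 0.72, 0.234, 0.105, 0 → R0 = 1.059
x·lx·mx: 0, 0, 1.44, 0.702, 0.42, 0 → Σ = 2.562
T = 2.562 / 1.059 = 2.419263… → 2.419

2.419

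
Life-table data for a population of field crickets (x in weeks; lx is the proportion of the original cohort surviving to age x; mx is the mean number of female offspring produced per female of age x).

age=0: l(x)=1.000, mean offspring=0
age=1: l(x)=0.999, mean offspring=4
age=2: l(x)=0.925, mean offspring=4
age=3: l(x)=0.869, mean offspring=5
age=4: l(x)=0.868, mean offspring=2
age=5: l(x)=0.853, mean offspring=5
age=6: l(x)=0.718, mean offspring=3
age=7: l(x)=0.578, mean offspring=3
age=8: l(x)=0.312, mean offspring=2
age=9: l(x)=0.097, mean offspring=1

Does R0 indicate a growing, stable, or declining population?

growing

R0 = Σ lx·mx = 0 + 3.996 + 3.7 + 4.345 + 1.736 + 4.265 + 2.154 + 1.734 + 0.624 + 0.097 = 22.651
R0 > 1, so the population is growing.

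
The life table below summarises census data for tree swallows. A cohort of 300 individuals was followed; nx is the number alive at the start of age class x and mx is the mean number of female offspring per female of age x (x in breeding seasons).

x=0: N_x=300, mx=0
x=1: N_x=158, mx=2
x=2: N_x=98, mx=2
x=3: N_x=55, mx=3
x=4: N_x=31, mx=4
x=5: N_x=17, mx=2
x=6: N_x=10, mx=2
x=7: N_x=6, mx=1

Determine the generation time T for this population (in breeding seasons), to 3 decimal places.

lx = nx/n0 = nx/300: 1, 0.52667…, 0.32667…, 0.18333…, 0.10333…, 0.05667…, 0.03333…, 0.02
lx·mx: 0, 1.053333…, 0.653333…, 0.55…, 0.413333…, 0.113333…, 0.066667…, 0.02 → R0 = 2.87…
x·lx·mx: 0, 1.053333…, 1.306667…, 1.65…, 1.653333…, 0.566667…, 0.4…, 0.14 → Σ = 6.77…
T = 6.77… / 2.87… = 2.358885… → 2.359

2.359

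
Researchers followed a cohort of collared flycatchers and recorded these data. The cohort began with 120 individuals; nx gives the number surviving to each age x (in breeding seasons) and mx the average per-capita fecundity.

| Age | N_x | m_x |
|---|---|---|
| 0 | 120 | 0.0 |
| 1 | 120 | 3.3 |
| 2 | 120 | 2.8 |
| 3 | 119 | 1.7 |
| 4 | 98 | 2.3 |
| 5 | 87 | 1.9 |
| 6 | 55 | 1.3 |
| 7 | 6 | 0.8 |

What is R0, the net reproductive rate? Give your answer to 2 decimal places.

lx = nx/n0 = nx/120: 1, 1, 1, 0.99167…, 0.81667…, 0.725, 0.45833…, 0.05
lx·mx by age: 0, 3.3, 2.8, 1.685833…, 1.878333…, 1.3775, 0.595833…, 0.04
R0 = Σ lx·mx = 11.6775… → 11.68

11.68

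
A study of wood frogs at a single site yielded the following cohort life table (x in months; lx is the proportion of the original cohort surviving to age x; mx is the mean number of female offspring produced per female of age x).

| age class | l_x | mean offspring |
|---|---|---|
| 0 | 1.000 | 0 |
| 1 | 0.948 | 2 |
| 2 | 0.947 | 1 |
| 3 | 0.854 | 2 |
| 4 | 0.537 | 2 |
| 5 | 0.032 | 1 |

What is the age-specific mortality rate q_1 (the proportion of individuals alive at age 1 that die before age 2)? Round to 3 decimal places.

q_1 = (l_1 − l_2) / l_1 = (0.948 − 0.947) / 0.948
     = 0.001 / 0.948 = 0.001055… → 0.001

0.001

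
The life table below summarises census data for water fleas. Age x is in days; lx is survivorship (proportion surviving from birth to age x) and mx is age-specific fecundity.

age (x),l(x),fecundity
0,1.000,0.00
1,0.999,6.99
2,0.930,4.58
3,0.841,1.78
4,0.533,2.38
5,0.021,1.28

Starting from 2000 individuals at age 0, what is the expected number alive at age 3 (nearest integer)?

1682

Expected survivors = N0 · l_3 = 2000 × 0.841 = 1682 → 1682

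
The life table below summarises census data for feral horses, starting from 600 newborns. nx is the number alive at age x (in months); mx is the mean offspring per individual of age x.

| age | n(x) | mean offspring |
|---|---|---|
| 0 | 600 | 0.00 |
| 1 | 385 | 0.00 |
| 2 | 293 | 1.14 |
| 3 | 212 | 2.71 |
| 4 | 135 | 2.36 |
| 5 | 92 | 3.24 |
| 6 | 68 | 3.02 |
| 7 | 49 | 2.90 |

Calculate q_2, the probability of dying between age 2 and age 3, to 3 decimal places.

0.276

lx = nx/n0 = nx/600: 1, 0.64167…, 0.48833…, 0.35333…, 0.225, 0.15333…, 0.11333…, 0.08167…
q_2 = (l_2 − l_3) / l_2 = (0.488333… − 0.353333…) / 0.488333…
     = 0.135… / 0.488333… = 0.276451… → 0.276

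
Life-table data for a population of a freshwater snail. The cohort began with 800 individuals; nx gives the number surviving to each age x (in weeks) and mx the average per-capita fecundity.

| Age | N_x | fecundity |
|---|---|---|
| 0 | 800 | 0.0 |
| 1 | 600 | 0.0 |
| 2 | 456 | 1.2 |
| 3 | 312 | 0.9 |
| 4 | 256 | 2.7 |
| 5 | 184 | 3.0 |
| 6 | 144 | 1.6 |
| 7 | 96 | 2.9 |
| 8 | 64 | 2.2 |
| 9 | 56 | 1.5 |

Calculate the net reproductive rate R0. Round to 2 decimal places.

3.51

lx = nx/n0 = nx/800: 1, 0.75, 0.57, 0.39, 0.32, 0.23, 0.18, 0.12, 0.08, 0.07
lx·mx by age: 0, 0, 0.684, 0.351, 0.864, 0.69, 0.288, 0.348, 0.176, 0.105
R0 = Σ lx·mx = 3.506 → 3.51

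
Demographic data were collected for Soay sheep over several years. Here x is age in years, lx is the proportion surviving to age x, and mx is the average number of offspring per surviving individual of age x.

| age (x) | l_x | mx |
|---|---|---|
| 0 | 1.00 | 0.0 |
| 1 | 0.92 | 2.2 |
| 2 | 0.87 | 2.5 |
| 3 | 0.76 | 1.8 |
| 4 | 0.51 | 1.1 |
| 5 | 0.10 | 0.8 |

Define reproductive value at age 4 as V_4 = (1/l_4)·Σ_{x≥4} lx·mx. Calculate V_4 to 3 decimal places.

lx·mx for x ≥ 4: 0.561, 0.08 → sum = 0.641
V_4 = 0.641 / l_4 = 0.641 / 0.51 = 1.256863… → 1.257

1.257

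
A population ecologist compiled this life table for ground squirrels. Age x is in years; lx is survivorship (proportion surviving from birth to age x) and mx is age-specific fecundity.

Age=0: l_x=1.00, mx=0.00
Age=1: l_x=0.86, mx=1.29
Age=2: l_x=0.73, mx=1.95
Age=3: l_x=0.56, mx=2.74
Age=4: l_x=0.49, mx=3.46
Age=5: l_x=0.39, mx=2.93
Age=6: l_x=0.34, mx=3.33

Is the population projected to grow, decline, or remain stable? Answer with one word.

growing

R0 = Σ lx·mx = 0 + 1.1094 + 1.4235 + 1.5344 + 1.6954 + 1.1427 + 1.1322 = 8.0376
R0 > 1, so the population is growing.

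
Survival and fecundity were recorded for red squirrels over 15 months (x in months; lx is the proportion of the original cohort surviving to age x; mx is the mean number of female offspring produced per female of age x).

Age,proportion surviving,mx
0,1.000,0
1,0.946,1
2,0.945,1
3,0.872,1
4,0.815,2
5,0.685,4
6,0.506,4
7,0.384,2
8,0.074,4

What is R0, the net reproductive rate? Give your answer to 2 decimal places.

lx·mx by age: 0, 0.946, 0.945, 0.872, 1.63, 2.74, 2.024, 0.768, 0.296
R0 = Σ lx·mx = 10.221 → 10.22

10.22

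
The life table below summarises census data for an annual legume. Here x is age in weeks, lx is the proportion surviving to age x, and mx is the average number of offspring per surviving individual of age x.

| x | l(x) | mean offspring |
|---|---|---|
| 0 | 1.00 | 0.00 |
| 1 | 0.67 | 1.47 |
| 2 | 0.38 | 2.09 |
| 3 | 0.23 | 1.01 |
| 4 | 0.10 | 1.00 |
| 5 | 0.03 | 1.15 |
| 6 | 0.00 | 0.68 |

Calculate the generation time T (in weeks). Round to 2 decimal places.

lx·mx: 0, 0.9849, 0.7942, 0.2323, 0.1, 0.0345, 0 → R0 = 2.1459
x·lx·mx: 0, 0.9849, 1.5884, 0.6969, 0.4, 0.1725, 0 → Σ = 3.8427
T = 3.8427 / 2.1459 = 1.790717… → 1.79

1.79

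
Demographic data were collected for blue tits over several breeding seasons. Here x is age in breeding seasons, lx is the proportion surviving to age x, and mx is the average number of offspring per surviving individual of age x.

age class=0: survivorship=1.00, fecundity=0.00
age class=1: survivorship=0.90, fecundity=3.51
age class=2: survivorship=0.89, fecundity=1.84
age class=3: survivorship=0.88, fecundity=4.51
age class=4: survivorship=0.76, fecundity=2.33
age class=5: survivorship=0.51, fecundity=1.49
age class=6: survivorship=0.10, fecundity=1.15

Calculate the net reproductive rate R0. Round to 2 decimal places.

11.41

lx·mx by age: 0, 3.159, 1.6376, 3.9688, 1.7708, 0.7599, 0.115
R0 = Σ lx·mx = 11.4111 → 11.41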